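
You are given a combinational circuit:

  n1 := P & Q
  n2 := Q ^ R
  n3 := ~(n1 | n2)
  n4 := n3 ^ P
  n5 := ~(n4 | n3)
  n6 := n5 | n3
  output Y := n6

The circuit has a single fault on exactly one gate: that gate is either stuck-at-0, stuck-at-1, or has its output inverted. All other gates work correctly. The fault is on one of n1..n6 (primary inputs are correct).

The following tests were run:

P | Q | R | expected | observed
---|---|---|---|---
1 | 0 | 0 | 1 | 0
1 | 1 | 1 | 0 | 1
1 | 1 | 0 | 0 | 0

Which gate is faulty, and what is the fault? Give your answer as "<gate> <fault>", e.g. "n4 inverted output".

n1 inverted output

Fault-free values for test 1 (P=1, Q=0, R=0): n1=0, n2=0, n3=1, n4=0, n5=0, n6=1, giving Y=1. Observed 0.
Test 1: faults giving observed 0 are {n1 stuck-at-1, n1 inverted output, n2 stuck-at-1, n2 inverted output, n3 stuck-at-0, n3 inverted output, n6 stuck-at-0, n6 inverted output}.
Test 2 (P=1, Q=1, R=1): fault-free n1=1, n2=0, n3=0, n4=1, n5=0, n6=0 → 0; observed 1. Eliminates n1 stuck-at-1, n2 stuck-at-1, n2 inverted output, n3 stuck-at-0, n6 stuck-at-0.
Test 3 (P=1, Q=1, R=0): fault-free n1=1, n2=1, n3=0, n4=1, n5=0, n6=0 → 0; observed 0. Eliminates n3 inverted output, n6 inverted output.
Only n1 inverted output is consistent with every test.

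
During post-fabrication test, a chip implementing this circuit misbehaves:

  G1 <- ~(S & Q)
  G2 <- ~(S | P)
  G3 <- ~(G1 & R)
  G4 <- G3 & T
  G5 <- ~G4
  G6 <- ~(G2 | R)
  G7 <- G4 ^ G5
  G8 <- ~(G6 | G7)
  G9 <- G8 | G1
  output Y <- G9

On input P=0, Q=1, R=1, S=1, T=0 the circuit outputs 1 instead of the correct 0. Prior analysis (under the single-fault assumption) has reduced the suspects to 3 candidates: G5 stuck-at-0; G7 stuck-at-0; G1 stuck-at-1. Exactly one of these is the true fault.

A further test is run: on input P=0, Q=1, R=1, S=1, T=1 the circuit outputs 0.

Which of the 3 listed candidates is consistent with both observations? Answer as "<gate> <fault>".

G5 stuck-at-0

Evaluate each candidate on input P=0, Q=1, R=1, S=1, T=1:
  G5 stuck-at-0: G1=0, G2=0, G3=1, G4=1, G5=0 [stuck-at-0], G6=0, G7=1, G8=0, G9=0 → 0 — matches
  G7 stuck-at-0: G1=0, G2=0, G3=1, G4=1, G5=0, G6=0, G7=0 [stuck-at-0], G8=1, G9=1 → 1 — eliminated
  G1 stuck-at-1: G1=1 [stuck-at-1], G2=0, G3=0, G4=0, G5=1, G6=0, G7=1, G8=0, G9=1 → 1 — eliminated
Only G5 stuck-at-0 reproduces the observed 0.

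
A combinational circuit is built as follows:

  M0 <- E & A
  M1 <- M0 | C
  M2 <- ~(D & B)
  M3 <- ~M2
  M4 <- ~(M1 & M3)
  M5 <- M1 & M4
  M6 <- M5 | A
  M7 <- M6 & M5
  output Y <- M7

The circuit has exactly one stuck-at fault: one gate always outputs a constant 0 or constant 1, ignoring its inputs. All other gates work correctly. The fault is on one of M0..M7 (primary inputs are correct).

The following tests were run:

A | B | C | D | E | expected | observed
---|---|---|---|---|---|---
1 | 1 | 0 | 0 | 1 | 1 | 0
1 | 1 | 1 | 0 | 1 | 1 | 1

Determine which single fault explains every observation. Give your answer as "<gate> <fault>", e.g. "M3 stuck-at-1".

M0 stuck-at-0

Fault-free values for test 1 (A=1, B=1, C=0, D=0, E=1): M0=1, M1=1, M2=1, M3=0, M4=1, M5=1, M6=1, M7=1, giving Y=1. Observed 0.
Test 1: faults giving observed 0 are {M0 stuck-at-0, M1 stuck-at-0, M2 stuck-at-0, M3 stuck-at-1, M4 stuck-at-0, M5 stuck-at-0, M6 stuck-at-0, M7 stuck-at-0}.
Test 2 (A=1, B=1, C=1, D=0, E=1): fault-free M0=1, M1=1, M2=1, M3=0, M4=1, M5=1, M6=1, M7=1 → 1; observed 1. Eliminates M1 stuck-at-0, M2 stuck-at-0, M3 stuck-at-1, M4 stuck-at-0, M5 stuck-at-0, M6 stuck-at-0, M7 stuck-at-0.
Only M0 stuck-at-0 is consistent with every test.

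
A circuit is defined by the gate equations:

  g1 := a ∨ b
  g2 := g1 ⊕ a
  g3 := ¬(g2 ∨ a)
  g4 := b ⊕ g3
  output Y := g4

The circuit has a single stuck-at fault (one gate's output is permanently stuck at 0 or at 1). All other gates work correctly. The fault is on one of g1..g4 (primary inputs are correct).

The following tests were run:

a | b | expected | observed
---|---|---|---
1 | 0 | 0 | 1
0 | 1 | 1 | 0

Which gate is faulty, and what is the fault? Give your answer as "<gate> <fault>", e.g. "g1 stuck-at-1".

g3 stuck-at-1

Fault-free values for test 1 (a=1, b=0): g1=1, g2=0, g3=0, g4=0, giving Y=0. Observed 1.
Test 1: faults giving observed 1 are {g3 stuck-at-1, g4 stuck-at-1}.
Test 2 (a=0, b=1): fault-free g1=1, g2=1, g3=0, g4=1 → 1; observed 0. Eliminates g4 stuck-at-1.
Only g3 stuck-at-1 is consistent with every test.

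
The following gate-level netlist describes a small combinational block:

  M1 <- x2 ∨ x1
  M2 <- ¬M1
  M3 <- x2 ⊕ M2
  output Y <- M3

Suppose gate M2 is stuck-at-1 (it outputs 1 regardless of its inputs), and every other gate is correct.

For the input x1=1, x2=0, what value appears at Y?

Propagate with M2 forced: M1=1, M2=1 [stuck-at-1], M3=1.
So Y = 1. (Without the fault it would be 0.)

1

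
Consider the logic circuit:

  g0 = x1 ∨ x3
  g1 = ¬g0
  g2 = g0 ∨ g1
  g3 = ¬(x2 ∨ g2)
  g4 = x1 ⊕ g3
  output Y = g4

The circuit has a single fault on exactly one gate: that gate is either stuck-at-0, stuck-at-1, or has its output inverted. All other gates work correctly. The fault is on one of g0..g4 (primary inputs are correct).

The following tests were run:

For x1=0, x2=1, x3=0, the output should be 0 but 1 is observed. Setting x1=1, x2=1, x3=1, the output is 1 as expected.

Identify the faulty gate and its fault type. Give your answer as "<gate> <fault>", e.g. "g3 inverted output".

g4 stuck-at-1

Fault-free values for test 1 (x1=0, x2=1, x3=0): g0=0, g1=1, g2=1, g3=0, g4=0, giving Y=0. Observed 1.
Test 1: faults giving observed 1 are {g3 stuck-at-1, g3 inverted output, g4 stuck-at-1, g4 inverted output}.
Test 2 (x1=1, x2=1, x3=1): fault-free g0=1, g1=0, g2=1, g3=0, g4=1 → 1; observed 1. Eliminates g3 stuck-at-1, g3 inverted output, g4 inverted output.
Only g4 stuck-at-1 is consistent with every test.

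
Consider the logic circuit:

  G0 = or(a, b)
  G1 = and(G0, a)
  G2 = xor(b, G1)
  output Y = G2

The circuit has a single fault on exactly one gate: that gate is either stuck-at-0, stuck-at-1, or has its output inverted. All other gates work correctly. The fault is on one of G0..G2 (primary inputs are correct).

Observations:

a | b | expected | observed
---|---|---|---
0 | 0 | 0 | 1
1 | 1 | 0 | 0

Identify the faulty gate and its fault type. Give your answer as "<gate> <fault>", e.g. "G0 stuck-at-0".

G1 stuck-at-1

Fault-free values for test 1 (a=0, b=0): G0=0, G1=0, G2=0, giving Y=0. Observed 1.
Test 1: faults giving observed 1 are {G1 stuck-at-1, G1 inverted output, G2 stuck-at-1, G2 inverted output}.
Test 2 (a=1, b=1): fault-free G0=1, G1=1, G2=0 → 0; observed 0. Eliminates G1 inverted output, G2 stuck-at-1, G2 inverted output.
Only G1 stuck-at-1 is consistent with every test.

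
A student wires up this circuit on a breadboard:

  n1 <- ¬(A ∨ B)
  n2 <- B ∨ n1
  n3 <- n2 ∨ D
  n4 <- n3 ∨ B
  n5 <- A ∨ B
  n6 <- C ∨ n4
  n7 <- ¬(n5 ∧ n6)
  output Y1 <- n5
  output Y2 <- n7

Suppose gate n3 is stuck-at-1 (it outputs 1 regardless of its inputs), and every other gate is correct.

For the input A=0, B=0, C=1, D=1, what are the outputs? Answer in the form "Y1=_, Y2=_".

Y1=0, Y2=1

Propagate with n3 forced: n1=1, n2=1, n3=1 [stuck-at-1], n4=1, n5=0, n6=1, n7=1.
So the outputs are Y1=0, Y2=1. (Same as the fault-free value — the fault is masked on this input.)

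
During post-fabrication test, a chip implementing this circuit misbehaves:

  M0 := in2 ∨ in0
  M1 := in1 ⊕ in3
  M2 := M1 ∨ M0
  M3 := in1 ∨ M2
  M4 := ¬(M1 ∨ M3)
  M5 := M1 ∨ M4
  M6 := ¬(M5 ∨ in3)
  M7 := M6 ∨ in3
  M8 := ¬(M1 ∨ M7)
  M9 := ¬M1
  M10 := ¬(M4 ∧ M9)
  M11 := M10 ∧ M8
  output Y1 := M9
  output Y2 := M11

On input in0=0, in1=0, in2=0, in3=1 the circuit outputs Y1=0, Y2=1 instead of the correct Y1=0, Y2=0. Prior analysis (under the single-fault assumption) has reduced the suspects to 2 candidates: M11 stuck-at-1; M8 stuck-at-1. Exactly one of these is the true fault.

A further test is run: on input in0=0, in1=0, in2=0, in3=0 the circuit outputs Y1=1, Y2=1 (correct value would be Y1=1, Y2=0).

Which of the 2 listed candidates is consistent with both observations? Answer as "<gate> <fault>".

M11 stuck-at-1

Evaluate each candidate on input in0=0, in1=0, in2=0, in3=0:
  M11 stuck-at-1: M0=0, M1=0, M2=0, M3=0, M4=1, M5=1, M6=0, M7=0, M8=1, M9=1, M10=0, M11=1 [stuck-at-1] → Y1=1, Y2=1 — matches
  M8 stuck-at-1: M0=0, M1=0, M2=0, M3=0, M4=1, M5=1, M6=0, M7=0, M8=1 [stuck-at-1], M9=1, M10=0, M11=0 → Y1=1, Y2=0 — eliminated
Only M11 stuck-at-1 reproduces the observed Y1=1, Y2=1.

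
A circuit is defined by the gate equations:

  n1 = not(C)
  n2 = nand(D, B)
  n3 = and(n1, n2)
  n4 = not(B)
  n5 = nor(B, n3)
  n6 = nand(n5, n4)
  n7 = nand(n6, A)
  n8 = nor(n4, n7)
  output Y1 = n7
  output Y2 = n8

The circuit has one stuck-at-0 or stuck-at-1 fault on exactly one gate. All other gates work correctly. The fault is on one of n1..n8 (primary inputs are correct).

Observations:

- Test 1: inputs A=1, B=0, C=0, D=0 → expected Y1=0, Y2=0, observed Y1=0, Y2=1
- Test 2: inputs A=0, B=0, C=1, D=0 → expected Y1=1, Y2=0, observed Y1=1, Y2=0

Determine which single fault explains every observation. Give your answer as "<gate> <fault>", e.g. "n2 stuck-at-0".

Fault-free values for test 1 (A=1, B=0, C=0, D=0): n1=1, n2=1, n3=1, n4=1, n5=0, n6=1, n7=0, n8=0, giving Y1=0, Y2=0. Observed Y1=0, Y2=1.
Test 1: faults giving observed Y1=0, Y2=1 are {n4 stuck-at-0, n8 stuck-at-1}.
Test 2 (A=0, B=0, C=1, D=0): fault-free n1=0, n2=1, n3=0, n4=1, n5=1, n6=0, n7=1, n8=0 → Y1=1, Y2=0; observed Y1=1, Y2=0. Eliminates n8 stuck-at-1.
Only n4 stuck-at-0 is consistent with every test.

n4 stuck-at-0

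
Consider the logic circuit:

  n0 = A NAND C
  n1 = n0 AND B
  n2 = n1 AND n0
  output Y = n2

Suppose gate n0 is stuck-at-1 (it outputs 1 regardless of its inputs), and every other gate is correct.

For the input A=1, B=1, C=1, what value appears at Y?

Propagate with n0 forced: n0=1 [stuck-at-1], n1=1, n2=1.
So Y = 1. (Without the fault it would be 0.)

1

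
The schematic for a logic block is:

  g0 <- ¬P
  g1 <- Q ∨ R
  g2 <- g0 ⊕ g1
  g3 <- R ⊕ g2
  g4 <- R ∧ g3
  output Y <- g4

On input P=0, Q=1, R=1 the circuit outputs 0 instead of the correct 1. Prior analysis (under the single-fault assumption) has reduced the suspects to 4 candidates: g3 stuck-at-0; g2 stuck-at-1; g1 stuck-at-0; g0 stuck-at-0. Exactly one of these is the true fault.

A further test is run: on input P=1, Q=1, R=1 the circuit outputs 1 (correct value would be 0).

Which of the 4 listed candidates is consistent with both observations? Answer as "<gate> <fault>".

g1 stuck-at-0

Evaluate each candidate on input P=1, Q=1, R=1:
  g3 stuck-at-0: g0=0, g1=1, g2=1, g3=0 [stuck-at-0], g4=0 → 0 — eliminated
  g2 stuck-at-1: g0=0, g1=1, g2=1 [stuck-at-1], g3=0, g4=0 → 0 — eliminated
  g1 stuck-at-0: g0=0, g1=0 [stuck-at-0], g2=0, g3=1, g4=1 → 1 — matches
  g0 stuck-at-0: g0=0 [stuck-at-0], g1=1, g2=1, g3=0, g4=0 → 0 — eliminated
Only g1 stuck-at-0 reproduces the observed 1.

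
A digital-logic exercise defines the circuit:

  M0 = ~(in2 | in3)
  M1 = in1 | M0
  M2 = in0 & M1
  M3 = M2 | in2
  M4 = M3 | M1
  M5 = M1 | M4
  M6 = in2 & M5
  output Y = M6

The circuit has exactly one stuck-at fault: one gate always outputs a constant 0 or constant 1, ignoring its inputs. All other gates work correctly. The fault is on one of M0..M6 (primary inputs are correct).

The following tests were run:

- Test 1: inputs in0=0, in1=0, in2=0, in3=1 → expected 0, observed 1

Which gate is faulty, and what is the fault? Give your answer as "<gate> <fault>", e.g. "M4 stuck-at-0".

M6 stuck-at-1

Fault-free values for test 1 (in0=0, in1=0, in2=0, in3=1): M0=0, M1=0, M2=0, M3=0, M4=0, M5=0, M6=0, giving Y=0. Observed 1.
Test 1: faults giving observed 1 are {M6 stuck-at-1}.
Only M6 stuck-at-1 is consistent with every test.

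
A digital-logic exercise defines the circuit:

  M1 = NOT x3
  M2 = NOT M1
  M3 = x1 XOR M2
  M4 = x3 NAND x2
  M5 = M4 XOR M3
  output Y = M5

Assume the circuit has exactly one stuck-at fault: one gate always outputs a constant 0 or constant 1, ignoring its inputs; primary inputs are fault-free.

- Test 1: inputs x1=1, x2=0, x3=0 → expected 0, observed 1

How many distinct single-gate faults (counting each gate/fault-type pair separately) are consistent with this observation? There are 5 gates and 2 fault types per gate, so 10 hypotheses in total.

Fault-free: M1=1, M2=0, M3=1, M4=1, M5=0 → 0. Observed 1.
  M1 stuck-at-0: output 1 ✓
  M1 stuck-at-1: output 0 ✗
  M2 stuck-at-0: output 0 ✗
  M2 stuck-at-1: output 1 ✓
  M3 stuck-at-0: output 1 ✓
  M3 stuck-at-1: output 0 ✗
  M4 stuck-at-0: output 1 ✓
  M4 stuck-at-1: output 0 ✗
  M5 stuck-at-0: output 0 ✗
  M5 stuck-at-1: output 1 ✓
Consistent faults: {M1 stuck-at-0, M2 stuck-at-1, M3 stuck-at-0, M4 stuck-at-0, M5 stuck-at-1} — 5 in all.

5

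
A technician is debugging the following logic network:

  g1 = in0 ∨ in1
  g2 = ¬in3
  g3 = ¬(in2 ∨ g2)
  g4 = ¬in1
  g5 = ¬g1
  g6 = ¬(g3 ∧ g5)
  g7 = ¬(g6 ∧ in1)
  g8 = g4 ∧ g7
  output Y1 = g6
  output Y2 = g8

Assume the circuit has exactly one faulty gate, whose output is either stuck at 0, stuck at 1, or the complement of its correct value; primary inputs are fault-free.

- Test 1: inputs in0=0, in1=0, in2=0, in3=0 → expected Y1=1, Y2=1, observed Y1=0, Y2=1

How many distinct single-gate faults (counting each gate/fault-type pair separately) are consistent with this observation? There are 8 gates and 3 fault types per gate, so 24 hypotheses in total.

Fault-free: g1=0, g2=1, g3=0, g4=1, g5=1, g6=1, g7=1, g8=1 → Y1=1, Y2=1. Observed Y1=0, Y2=1.
  g1: none of the 3 fault types match ✗
  g2: stuck-at-0, inverted output ✓; others ✗
  g3: stuck-at-1, inverted output ✓; others ✗
  g4: none of the 3 fault types match ✗
  g5: none of the 3 fault types match ✗
  g6: stuck-at-0, inverted output ✓; others ✗
  g7: none of the 3 fault types match ✗
  g8: none of the 3 fault types match ✗
Consistent faults: {g2 stuck-at-0, g2 inverted output, g3 stuck-at-1, g3 inverted output, g6 stuck-at-0, g6 inverted output} — 6 in all.

6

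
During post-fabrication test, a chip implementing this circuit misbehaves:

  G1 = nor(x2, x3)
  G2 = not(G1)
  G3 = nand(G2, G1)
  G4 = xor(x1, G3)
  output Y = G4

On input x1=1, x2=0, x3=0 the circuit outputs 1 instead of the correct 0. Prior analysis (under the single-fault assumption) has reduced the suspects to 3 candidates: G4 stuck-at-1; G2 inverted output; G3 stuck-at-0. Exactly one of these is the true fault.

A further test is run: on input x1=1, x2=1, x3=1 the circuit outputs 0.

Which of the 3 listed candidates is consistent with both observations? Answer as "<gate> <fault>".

Evaluate each candidate on input x1=1, x2=1, x3=1:
  G4 stuck-at-1: G1=0, G2=1, G3=1, G4=1 [stuck-at-1] → 1 — eliminated
  G2 inverted output: G1=0, G2=0 [inverted output], G3=1, G4=0 → 0 — matches
  G3 stuck-at-0: G1=0, G2=1, G3=0 [stuck-at-0], G4=1 → 1 — eliminated
Only G2 inverted output reproduces the observed 0.

G2 inverted output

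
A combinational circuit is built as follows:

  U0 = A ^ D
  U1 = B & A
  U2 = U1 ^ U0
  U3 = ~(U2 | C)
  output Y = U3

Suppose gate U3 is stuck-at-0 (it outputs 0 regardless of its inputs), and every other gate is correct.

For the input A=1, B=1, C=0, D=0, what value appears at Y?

Propagate with U3 forced: U0=1, U1=1, U2=0, U3=0 [stuck-at-0].
So Y = 0. (Without the fault it would be 1.)

0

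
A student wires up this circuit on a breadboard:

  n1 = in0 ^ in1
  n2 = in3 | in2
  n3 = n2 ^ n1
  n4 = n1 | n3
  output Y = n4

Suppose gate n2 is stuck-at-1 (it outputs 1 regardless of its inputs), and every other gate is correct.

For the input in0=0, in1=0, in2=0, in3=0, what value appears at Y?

Propagate with n2 forced: n1=0, n2=1 [stuck-at-1], n3=1, n4=1.
So Y = 1. (Without the fault it would be 0.)

1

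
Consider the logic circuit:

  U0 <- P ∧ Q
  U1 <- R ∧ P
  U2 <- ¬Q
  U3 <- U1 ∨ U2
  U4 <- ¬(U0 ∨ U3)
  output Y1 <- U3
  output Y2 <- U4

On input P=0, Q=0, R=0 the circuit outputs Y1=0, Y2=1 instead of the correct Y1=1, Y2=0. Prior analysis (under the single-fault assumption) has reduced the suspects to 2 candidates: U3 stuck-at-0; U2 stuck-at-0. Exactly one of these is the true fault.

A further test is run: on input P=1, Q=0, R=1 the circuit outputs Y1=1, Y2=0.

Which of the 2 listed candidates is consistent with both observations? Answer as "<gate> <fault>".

U2 stuck-at-0

Evaluate each candidate on input P=1, Q=0, R=1:
  U3 stuck-at-0: U0=0, U1=1, U2=1, U3=0 [stuck-at-0], U4=1 → Y1=0, Y2=1 — eliminated
  U2 stuck-at-0: U0=0, U1=1, U2=0 [stuck-at-0], U3=1, U4=0 → Y1=1, Y2=0 — matches
Only U2 stuck-at-0 reproduces the observed Y1=1, Y2=0.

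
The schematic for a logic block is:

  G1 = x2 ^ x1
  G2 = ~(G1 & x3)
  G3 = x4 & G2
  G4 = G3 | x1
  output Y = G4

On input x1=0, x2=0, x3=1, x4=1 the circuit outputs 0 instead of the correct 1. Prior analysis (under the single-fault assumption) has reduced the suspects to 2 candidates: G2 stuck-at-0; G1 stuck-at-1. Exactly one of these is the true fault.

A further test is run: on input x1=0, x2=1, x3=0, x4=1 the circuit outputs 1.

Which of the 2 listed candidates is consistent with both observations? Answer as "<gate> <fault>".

G1 stuck-at-1

Evaluate each candidate on input x1=0, x2=1, x3=0, x4=1:
  G2 stuck-at-0: G1=1, G2=0 [stuck-at-0], G3=0, G4=0 → 0 — eliminated
  G1 stuck-at-1: G1=1 [stuck-at-1], G2=1, G3=1, G4=1 → 1 — matches
Only G1 stuck-at-1 reproduces the observed 1.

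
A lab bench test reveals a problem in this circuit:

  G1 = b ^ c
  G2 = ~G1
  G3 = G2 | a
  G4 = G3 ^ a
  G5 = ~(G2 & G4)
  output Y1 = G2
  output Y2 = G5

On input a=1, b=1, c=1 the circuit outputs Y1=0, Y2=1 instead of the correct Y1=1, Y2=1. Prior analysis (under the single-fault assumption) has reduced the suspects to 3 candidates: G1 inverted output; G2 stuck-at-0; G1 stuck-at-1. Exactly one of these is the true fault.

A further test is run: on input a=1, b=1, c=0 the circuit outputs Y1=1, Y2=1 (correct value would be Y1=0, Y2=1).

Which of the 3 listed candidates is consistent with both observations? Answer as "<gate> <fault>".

Evaluate each candidate on input a=1, b=1, c=0:
  G1 inverted output: G1=0 [inverted output], G2=1, G3=1, G4=0, G5=1 → Y1=1, Y2=1 — matches
  G2 stuck-at-0: G1=1, G2=0 [stuck-at-0], G3=1, G4=0, G5=1 → Y1=0, Y2=1 — eliminated
  G1 stuck-at-1: G1=1 [stuck-at-1], G2=0, G3=1, G4=0, G5=1 → Y1=0, Y2=1 — eliminated
Only G1 inverted output reproduces the observed Y1=1, Y2=1.

G1 inverted output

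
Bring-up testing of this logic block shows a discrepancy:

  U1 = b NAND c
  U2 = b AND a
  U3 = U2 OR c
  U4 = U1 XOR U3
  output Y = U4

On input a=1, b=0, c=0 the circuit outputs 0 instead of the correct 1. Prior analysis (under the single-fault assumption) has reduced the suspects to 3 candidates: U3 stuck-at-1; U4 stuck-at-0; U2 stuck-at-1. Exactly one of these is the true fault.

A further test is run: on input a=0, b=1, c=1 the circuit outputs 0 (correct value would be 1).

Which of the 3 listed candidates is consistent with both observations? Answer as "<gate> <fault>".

Evaluate each candidate on input a=0, b=1, c=1:
  U3 stuck-at-1: U1=0, U2=0, U3=1 [stuck-at-1], U4=1 → 1 — eliminated
  U4 stuck-at-0: U1=0, U2=0, U3=1, U4=0 [stuck-at-0] → 0 — matches
  U2 stuck-at-1: U1=0, U2=1 [stuck-at-1], U3=1, U4=1 → 1 — eliminated
Only U4 stuck-at-0 reproduces the observed 0.

U4 stuck-at-0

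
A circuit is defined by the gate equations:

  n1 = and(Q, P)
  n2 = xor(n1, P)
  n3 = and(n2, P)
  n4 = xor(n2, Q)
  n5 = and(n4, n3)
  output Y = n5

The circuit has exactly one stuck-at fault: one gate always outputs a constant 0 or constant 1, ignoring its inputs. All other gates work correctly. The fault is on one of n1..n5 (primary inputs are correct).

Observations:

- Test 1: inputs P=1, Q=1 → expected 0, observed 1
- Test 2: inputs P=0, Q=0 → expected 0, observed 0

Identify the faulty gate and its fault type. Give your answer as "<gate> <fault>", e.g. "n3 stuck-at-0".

n3 stuck-at-1

Fault-free values for test 1 (P=1, Q=1): n1=1, n2=0, n3=0, n4=1, n5=0, giving Y=0. Observed 1.
Test 1: faults giving observed 1 are {n3 stuck-at-1, n5 stuck-at-1}.
Test 2 (P=0, Q=0): fault-free n1=0, n2=0, n3=0, n4=0, n5=0 → 0; observed 0. Eliminates n5 stuck-at-1.
Only n3 stuck-at-1 is consistent with every test.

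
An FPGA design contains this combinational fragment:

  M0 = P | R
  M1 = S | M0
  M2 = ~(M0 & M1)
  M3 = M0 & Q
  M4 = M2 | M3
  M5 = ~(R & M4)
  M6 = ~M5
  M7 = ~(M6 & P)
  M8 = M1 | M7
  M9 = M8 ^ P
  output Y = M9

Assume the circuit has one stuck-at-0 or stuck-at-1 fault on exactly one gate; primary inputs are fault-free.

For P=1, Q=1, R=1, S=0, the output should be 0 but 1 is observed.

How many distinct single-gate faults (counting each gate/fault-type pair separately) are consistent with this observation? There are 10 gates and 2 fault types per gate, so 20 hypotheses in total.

Fault-free: M0=1, M1=1, M2=0, M3=1, M4=1, M5=0, M6=1, M7=0, M8=1, M9=0 → 0. Observed 1.
  M0: stuck-at-0 ✓; others ✗
  M1: stuck-at-0 ✓; others ✗
  M2: none of the 2 fault types match ✗
  M3: none of the 2 fault types match ✗
  M4: none of the 2 fault types match ✗
  M5: none of the 2 fault types match ✗
  M6: none of the 2 fault types match ✗
  M7: none of the 2 fault types match ✗
  M8: stuck-at-0 ✓; others ✗
  M9: stuck-at-1 ✓; others ✗
Consistent faults: {M0 stuck-at-0, M1 stuck-at-0, M8 stuck-at-0, M9 stuck-at-1} — 4 in all.

4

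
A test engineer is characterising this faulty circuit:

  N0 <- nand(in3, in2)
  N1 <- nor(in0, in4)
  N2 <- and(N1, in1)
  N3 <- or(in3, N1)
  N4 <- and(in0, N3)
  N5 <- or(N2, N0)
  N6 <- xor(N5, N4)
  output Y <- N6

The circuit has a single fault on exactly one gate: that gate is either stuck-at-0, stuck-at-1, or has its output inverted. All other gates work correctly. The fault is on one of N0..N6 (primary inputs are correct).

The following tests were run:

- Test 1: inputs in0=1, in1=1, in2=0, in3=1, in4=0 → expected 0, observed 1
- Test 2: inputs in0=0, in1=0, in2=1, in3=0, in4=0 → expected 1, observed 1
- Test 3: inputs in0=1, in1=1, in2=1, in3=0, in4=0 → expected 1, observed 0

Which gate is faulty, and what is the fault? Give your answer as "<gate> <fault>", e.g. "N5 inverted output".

Fault-free values for test 1 (in0=1, in1=1, in2=0, in3=1, in4=0): N0=1, N1=0, N2=0, N3=1, N4=1, N5=1, N6=0, giving Y=0. Observed 1.
Test 1: faults giving observed 1 are {N0 stuck-at-0, N0 inverted output, N3 stuck-at-0, N3 inverted output, N4 stuck-at-0, N4 inverted output, N5 stuck-at-0, N5 inverted output, N6 stuck-at-1, N6 inverted output}.
Test 2 (in0=0, in1=0, in2=1, in3=0, in4=0): fault-free N0=1, N1=1, N2=0, N3=1, N4=0, N5=1, N6=1 → 1; observed 1. Eliminates N0 stuck-at-0, N0 inverted output, N4 inverted output, N5 stuck-at-0, N5 inverted output, N6 inverted output.
Test 3 (in0=1, in1=1, in2=1, in3=0, in4=0): fault-free N0=1, N1=0, N2=0, N3=0, N4=0, N5=1, N6=1 → 1; observed 0. Eliminates N3 stuck-at-0, N4 stuck-at-0, N6 stuck-at-1.
Only N3 inverted output is consistent with every test.

N3 inverted output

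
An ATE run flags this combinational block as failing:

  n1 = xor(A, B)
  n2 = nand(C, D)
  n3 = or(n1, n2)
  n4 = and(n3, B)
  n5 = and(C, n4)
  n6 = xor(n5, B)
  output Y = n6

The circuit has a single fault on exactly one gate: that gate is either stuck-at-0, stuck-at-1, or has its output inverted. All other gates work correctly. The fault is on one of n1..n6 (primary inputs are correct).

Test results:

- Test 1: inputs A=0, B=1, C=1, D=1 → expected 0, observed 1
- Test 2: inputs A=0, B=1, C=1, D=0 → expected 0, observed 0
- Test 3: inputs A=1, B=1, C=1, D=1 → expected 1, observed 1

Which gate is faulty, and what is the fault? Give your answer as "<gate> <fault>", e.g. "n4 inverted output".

Fault-free values for test 1 (A=0, B=1, C=1, D=1): n1=1, n2=0, n3=1, n4=1, n5=1, n6=0, giving Y=0. Observed 1.
Test 1: faults giving observed 1 are {n1 stuck-at-0, n1 inverted output, n3 stuck-at-0, n3 inverted output, n4 stuck-at-0, n4 inverted output, n5 stuck-at-0, n5 inverted output, n6 stuck-at-1, n6 inverted output}.
Test 2 (A=0, B=1, C=1, D=0): fault-free n1=1, n2=1, n3=1, n4=1, n5=1, n6=0 → 0; observed 0. Eliminates n3 stuck-at-0, n3 inverted output, n4 stuck-at-0, n4 inverted output, n5 stuck-at-0, n5 inverted output, n6 stuck-at-1, n6 inverted output.
Test 3 (A=1, B=1, C=1, D=1): fault-free n1=0, n2=0, n3=0, n4=0, n5=0, n6=1 → 1; observed 1. Eliminates n1 inverted output.
Only n1 stuck-at-0 is consistent with every test.

n1 stuck-at-0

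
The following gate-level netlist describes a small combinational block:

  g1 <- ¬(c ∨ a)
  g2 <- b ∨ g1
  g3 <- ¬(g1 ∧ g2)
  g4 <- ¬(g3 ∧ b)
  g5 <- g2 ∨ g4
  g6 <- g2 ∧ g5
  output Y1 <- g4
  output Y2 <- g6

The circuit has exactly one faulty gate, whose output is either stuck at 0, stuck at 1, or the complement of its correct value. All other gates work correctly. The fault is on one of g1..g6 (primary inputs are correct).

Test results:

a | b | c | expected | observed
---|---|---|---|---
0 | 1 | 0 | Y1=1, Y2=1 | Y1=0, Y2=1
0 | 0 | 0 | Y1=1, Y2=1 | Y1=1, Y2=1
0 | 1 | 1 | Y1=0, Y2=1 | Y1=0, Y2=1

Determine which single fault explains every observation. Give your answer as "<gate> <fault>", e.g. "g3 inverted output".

g3 stuck-at-1

Fault-free values for test 1 (a=0, b=1, c=0): g1=1, g2=1, g3=0, g4=1, g5=1, g6=1, giving Y1=1, Y2=1. Observed Y1=0, Y2=1.
Test 1: faults giving observed Y1=0, Y2=1 are {g1 stuck-at-0, g1 inverted output, g3 stuck-at-1, g3 inverted output, g4 stuck-at-0, g4 inverted output}.
Test 2 (a=0, b=0, c=0): fault-free g1=1, g2=1, g3=0, g4=1, g5=1, g6=1 → Y1=1, Y2=1; observed Y1=1, Y2=1. Eliminates g1 stuck-at-0, g1 inverted output, g4 stuck-at-0, g4 inverted output.
Test 3 (a=0, b=1, c=1): fault-free g1=0, g2=1, g3=1, g4=0, g5=1, g6=1 → Y1=0, Y2=1; observed Y1=0, Y2=1. Eliminates g3 inverted output.
Only g3 stuck-at-1 is consistent with every test.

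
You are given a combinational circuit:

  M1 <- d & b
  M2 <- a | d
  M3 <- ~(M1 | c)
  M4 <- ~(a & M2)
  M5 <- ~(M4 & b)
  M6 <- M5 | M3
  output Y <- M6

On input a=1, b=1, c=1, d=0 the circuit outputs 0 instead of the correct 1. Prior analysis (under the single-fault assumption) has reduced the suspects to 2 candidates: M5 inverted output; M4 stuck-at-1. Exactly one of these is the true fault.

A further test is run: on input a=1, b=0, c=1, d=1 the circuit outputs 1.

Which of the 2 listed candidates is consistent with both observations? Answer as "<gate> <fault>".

M4 stuck-at-1

Evaluate each candidate on input a=1, b=0, c=1, d=1:
  M5 inverted output: M1=0, M2=1, M3=0, M4=0, M5=0 [inverted output], M6=0 → 0 — eliminated
  M4 stuck-at-1: M1=0, M2=1, M3=0, M4=1 [stuck-at-1], M5=1, M6=1 → 1 — matches
Only M4 stuck-at-1 reproduces the observed 1.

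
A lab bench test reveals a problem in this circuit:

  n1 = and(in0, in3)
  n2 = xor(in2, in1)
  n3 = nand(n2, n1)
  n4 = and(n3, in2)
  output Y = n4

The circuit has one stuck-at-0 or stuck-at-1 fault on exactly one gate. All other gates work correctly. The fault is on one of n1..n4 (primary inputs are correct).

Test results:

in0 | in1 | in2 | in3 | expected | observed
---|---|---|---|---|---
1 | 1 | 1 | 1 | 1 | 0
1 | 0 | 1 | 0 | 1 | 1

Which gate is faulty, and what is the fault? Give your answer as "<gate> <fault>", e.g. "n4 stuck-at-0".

n2 stuck-at-1

Fault-free values for test 1 (in0=1, in1=1, in2=1, in3=1): n1=1, n2=0, n3=1, n4=1, giving Y=1. Observed 0.
Test 1: faults giving observed 0 are {n2 stuck-at-1, n3 stuck-at-0, n4 stuck-at-0}.
Test 2 (in0=1, in1=0, in2=1, in3=0): fault-free n1=0, n2=1, n3=1, n4=1 → 1; observed 1. Eliminates n3 stuck-at-0, n4 stuck-at-0.
Only n2 stuck-at-1 is consistent with every test.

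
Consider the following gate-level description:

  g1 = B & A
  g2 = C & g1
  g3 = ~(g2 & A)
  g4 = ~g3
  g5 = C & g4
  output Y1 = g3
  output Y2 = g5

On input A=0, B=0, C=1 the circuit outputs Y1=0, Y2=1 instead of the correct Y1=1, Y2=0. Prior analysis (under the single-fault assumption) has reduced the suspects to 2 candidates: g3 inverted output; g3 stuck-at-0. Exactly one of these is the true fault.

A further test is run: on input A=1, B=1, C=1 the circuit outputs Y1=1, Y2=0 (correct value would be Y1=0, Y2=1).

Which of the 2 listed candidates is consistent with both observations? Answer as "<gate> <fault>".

g3 inverted output

Evaluate each candidate on input A=1, B=1, C=1:
  g3 inverted output: g1=1, g2=1, g3=1 [inverted output], g4=0, g5=0 → Y1=1, Y2=0 — matches
  g3 stuck-at-0: g1=1, g2=1, g3=0 [stuck-at-0], g4=1, g5=1 → Y1=0, Y2=1 — eliminated
Only g3 inverted output reproduces the observed Y1=1, Y2=0.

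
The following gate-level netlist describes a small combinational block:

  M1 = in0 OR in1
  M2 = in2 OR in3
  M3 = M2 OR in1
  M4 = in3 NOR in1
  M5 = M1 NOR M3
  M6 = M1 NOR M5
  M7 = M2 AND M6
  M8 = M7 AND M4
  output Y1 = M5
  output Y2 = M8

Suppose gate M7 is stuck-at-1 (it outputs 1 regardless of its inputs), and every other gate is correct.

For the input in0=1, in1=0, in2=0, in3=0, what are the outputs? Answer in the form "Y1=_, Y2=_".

Propagate with M7 forced: M1=1, M2=0, M3=0, M4=1, M5=0, M6=0, M7=1 [stuck-at-1], M8=1.
So the outputs are Y1=0, Y2=1. (Without the fault they would be Y1=0, Y2=0.)

Y1=0, Y2=1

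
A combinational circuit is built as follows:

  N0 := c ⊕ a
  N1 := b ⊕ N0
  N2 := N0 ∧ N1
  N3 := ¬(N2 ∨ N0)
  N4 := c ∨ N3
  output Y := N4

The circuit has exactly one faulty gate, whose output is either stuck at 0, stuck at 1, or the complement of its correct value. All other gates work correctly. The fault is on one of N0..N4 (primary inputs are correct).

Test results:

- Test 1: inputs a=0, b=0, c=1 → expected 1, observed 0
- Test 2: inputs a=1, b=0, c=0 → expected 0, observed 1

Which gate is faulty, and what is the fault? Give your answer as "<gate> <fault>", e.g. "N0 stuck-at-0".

Fault-free values for test 1 (a=0, b=0, c=1): N0=1, N1=1, N2=1, N3=0, N4=1, giving Y=1. Observed 0.
Test 1: faults giving observed 0 are {N4 stuck-at-0, N4 inverted output}.
Test 2 (a=1, b=0, c=0): fault-free N0=1, N1=1, N2=1, N3=0, N4=0 → 0; observed 1. Eliminates N4 stuck-at-0.
Only N4 inverted output is consistent with every test.

N4 inverted output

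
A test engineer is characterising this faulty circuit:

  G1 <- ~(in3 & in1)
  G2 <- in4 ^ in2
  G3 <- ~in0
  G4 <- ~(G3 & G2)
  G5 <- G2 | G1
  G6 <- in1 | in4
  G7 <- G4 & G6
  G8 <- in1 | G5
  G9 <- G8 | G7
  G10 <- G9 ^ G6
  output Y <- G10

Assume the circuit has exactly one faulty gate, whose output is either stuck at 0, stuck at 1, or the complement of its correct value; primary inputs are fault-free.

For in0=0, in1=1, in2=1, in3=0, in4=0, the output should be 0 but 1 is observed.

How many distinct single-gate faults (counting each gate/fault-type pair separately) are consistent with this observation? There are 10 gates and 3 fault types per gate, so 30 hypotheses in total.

8

Fault-free: G1=1, G2=1, G3=1, G4=0, G5=1, G6=1, G7=0, G8=1, G9=1, G10=0 → 0. Observed 1.
  G1: none of the 3 fault types match ✗
  G2: none of the 3 fault types match ✗
  G3: none of the 3 fault types match ✗
  G4: none of the 3 fault types match ✗
  G5: none of the 3 fault types match ✗
  G6: stuck-at-0, inverted output ✓; others ✗
  G7: none of the 3 fault types match ✗
  G8: stuck-at-0, inverted output ✓; others ✗
  G9: stuck-at-0, inverted output ✓; others ✗
  G10: stuck-at-1, inverted output ✓; others ✗
Consistent faults: {G6 stuck-at-0, G6 inverted output, G8 stuck-at-0, G8 inverted output, G9 stuck-at-0, G9 inverted output, G10 stuck-at-1, G10 inverted output} — 8 in all.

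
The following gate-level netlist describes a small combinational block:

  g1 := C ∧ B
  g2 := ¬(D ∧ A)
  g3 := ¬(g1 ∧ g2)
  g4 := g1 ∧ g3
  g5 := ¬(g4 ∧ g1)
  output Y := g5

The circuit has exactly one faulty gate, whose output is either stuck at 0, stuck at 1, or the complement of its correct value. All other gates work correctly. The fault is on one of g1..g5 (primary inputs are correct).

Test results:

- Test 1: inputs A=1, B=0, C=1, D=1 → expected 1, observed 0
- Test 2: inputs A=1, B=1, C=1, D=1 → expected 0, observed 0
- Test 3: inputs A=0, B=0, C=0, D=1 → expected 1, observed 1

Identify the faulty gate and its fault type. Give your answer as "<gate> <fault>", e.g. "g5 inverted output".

Fault-free values for test 1 (A=1, B=0, C=1, D=1): g1=0, g2=0, g3=1, g4=0, g5=1, giving Y=1. Observed 0.
Test 1: faults giving observed 0 are {g1 stuck-at-1, g1 inverted output, g5 stuck-at-0, g5 inverted output}.
Test 2 (A=1, B=1, C=1, D=1): fault-free g1=1, g2=0, g3=1, g4=1, g5=0 → 0; observed 0. Eliminates g1 inverted output, g5 inverted output.
Test 3 (A=0, B=0, C=0, D=1): fault-free g1=0, g2=1, g3=1, g4=0, g5=1 → 1; observed 1. Eliminates g5 stuck-at-0.
Only g1 stuck-at-1 is consistent with every test.

g1 stuck-at-1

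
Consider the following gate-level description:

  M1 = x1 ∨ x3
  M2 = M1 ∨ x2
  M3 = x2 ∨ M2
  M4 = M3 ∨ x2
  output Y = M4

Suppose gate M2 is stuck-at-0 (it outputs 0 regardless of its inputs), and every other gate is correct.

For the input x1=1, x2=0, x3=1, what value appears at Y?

Propagate with M2 forced: M1=1, M2=0 [stuck-at-0], M3=0, M4=0.
So Y = 0. (Without the fault it would be 1.)

0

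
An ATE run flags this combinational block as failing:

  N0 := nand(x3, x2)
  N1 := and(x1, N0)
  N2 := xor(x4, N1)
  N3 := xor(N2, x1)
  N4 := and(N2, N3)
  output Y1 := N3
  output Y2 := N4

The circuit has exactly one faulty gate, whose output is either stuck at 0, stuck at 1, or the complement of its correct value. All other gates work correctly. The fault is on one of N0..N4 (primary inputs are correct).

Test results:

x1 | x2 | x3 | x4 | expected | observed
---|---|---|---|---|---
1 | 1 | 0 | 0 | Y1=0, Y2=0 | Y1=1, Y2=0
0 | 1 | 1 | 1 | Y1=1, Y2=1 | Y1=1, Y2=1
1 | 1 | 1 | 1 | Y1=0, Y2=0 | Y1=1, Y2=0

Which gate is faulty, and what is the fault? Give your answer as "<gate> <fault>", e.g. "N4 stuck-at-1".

Fault-free values for test 1 (x1=1, x2=1, x3=0, x4=0): N0=1, N1=1, N2=1, N3=0, N4=0, giving Y1=0, Y2=0. Observed Y1=1, Y2=0.
Test 1: faults giving observed Y1=1, Y2=0 are {N0 stuck-at-0, N0 inverted output, N1 stuck-at-0, N1 inverted output, N2 stuck-at-0, N2 inverted output}.
Test 2 (x1=0, x2=1, x3=1, x4=1): fault-free N0=0, N1=0, N2=1, N3=1, N4=1 → Y1=1, Y2=1; observed Y1=1, Y2=1. Eliminates N1 inverted output, N2 stuck-at-0, N2 inverted output.
Test 3 (x1=1, x2=1, x3=1, x4=1): fault-free N0=0, N1=0, N2=1, N3=0, N4=0 → Y1=0, Y2=0; observed Y1=1, Y2=0. Eliminates N0 stuck-at-0, N1 stuck-at-0.
Only N0 inverted output is consistent with every test.

N0 inverted output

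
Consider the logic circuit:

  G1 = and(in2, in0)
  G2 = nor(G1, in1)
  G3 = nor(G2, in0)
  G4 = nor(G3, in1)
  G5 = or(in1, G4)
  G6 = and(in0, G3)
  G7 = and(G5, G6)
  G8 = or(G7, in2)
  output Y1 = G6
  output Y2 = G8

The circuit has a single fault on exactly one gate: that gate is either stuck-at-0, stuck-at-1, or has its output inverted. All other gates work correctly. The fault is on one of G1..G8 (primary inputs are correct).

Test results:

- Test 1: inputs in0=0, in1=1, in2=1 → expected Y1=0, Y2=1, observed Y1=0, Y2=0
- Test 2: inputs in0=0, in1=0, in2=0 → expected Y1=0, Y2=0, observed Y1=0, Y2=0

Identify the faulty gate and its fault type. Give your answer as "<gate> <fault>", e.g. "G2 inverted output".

G8 stuck-at-0

Fault-free values for test 1 (in0=0, in1=1, in2=1): G1=0, G2=0, G3=1, G4=0, G5=1, G6=0, G7=0, G8=1, giving Y1=0, Y2=1. Observed Y1=0, Y2=0.
Test 1: faults giving observed Y1=0, Y2=0 are {G8 stuck-at-0, G8 inverted output}.
Test 2 (in0=0, in1=0, in2=0): fault-free G1=0, G2=1, G3=0, G4=1, G5=1, G6=0, G7=0, G8=0 → Y1=0, Y2=0; observed Y1=0, Y2=0. Eliminates G8 inverted output.
Only G8 stuck-at-0 is consistent with every test.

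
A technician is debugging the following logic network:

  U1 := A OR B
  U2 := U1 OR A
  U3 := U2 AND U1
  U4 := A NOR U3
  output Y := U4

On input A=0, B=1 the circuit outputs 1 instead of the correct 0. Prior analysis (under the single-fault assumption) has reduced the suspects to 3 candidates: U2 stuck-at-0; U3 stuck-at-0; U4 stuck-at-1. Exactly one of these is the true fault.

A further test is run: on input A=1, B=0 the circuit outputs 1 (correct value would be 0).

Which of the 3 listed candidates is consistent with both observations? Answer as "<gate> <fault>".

Evaluate each candidate on input A=1, B=0:
  U2 stuck-at-0: U1=1, U2=0 [stuck-at-0], U3=0, U4=0 → 0 — eliminated
  U3 stuck-at-0: U1=1, U2=1, U3=0 [stuck-at-0], U4=0 → 0 — eliminated
  U4 stuck-at-1: U1=1, U2=1, U3=1, U4=1 [stuck-at-1] → 1 — matches
Only U4 stuck-at-1 reproduces the observed 1.

U4 stuck-at-1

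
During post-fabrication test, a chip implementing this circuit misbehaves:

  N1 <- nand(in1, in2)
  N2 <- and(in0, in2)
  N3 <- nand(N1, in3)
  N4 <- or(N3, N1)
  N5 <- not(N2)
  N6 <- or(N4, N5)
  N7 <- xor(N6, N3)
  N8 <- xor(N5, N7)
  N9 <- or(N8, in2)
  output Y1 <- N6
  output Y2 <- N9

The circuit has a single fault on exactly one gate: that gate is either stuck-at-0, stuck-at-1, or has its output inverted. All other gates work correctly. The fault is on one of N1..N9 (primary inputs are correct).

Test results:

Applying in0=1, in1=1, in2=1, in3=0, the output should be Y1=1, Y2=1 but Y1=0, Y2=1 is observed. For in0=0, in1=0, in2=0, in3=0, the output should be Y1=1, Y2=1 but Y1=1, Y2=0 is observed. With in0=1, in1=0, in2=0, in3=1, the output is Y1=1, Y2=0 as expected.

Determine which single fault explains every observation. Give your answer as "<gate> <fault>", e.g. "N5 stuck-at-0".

Fault-free values for test 1 (in0=1, in1=1, in2=1, in3=0): N1=0, N2=1, N3=1, N4=1, N5=0, N6=1, N7=0, N8=0, N9=1, giving Y1=1, Y2=1. Observed Y1=0, Y2=1.
Test 1: faults giving observed Y1=0, Y2=1 are {N3 stuck-at-0, N3 inverted output, N4 stuck-at-0, N4 inverted output, N6 stuck-at-0, N6 inverted output}.
Test 2 (in0=0, in1=0, in2=0, in3=0): fault-free N1=1, N2=0, N3=1, N4=1, N5=1, N6=1, N7=0, N8=1, N9=1 → Y1=1, Y2=1; observed Y1=1, Y2=0. Eliminates N4 stuck-at-0, N4 inverted output, N6 stuck-at-0, N6 inverted output.
Test 3 (in0=1, in1=0, in2=0, in3=1): fault-free N1=1, N2=0, N3=0, N4=1, N5=1, N6=1, N7=1, N8=0, N9=0 → Y1=1, Y2=0; observed Y1=1, Y2=0. Eliminates N3 inverted output.
Only N3 stuck-at-0 is consistent with every test.

N3 stuck-at-0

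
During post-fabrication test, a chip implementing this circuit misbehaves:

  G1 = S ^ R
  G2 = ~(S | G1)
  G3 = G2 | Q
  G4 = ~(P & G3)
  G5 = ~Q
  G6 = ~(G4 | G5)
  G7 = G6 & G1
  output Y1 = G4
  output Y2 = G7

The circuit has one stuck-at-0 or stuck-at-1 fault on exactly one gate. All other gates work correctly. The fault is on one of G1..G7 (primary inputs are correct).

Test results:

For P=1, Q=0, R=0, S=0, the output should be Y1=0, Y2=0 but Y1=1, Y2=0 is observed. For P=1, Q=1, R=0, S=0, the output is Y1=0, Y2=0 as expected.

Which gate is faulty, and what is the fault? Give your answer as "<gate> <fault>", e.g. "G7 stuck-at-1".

Fault-free values for test 1 (P=1, Q=0, R=0, S=0): G1=0, G2=1, G3=1, G4=0, G5=1, G6=0, G7=0, giving Y1=0, Y2=0. Observed Y1=1, Y2=0.
Test 1: faults giving observed Y1=1, Y2=0 are {G1 stuck-at-1, G2 stuck-at-0, G3 stuck-at-0, G4 stuck-at-1}.
Test 2 (P=1, Q=1, R=0, S=0): fault-free G1=0, G2=1, G3=1, G4=0, G5=0, G6=1, G7=0 → Y1=0, Y2=0; observed Y1=0, Y2=0. Eliminates G1 stuck-at-1, G3 stuck-at-0, G4 stuck-at-1.
Only G2 stuck-at-0 is consistent with every test.

G2 stuck-at-0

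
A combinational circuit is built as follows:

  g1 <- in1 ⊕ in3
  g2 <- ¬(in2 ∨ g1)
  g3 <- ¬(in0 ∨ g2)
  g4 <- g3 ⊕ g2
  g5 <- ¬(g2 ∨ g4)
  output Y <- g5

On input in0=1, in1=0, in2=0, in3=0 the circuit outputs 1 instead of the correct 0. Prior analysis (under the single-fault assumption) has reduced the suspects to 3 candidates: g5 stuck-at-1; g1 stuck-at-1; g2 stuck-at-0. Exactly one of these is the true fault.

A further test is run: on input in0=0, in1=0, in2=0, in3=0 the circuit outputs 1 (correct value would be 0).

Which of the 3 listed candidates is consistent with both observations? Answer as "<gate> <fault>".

Evaluate each candidate on input in0=0, in1=0, in2=0, in3=0:
  g5 stuck-at-1: g1=0, g2=1, g3=0, g4=1, g5=1 [stuck-at-1] → 1 — matches
  g1 stuck-at-1: g1=1 [stuck-at-1], g2=0, g3=1, g4=1, g5=0 → 0 — eliminated
  g2 stuck-at-0: g1=0, g2=0 [stuck-at-0], g3=1, g4=1, g5=0 → 0 — eliminated
Only g5 stuck-at-1 reproduces the observed 1.

g5 stuck-at-1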